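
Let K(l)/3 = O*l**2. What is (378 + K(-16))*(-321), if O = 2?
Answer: -614394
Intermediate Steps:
K(l) = 6*l**2 (K(l) = 3*(2*l**2) = 6*l**2)
(378 + K(-16))*(-321) = (378 + 6*(-16)**2)*(-321) = (378 + 6*256)*(-321) = (378 + 1536)*(-321) = 1914*(-321) = -614394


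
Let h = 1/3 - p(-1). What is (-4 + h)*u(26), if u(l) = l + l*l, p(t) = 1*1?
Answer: -3276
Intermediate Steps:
p(t) = 1
h = -2/3 (h = 1/3 - 1*1 = 1*(1/3) - 1 = 1/3 - 1 = -2/3 ≈ -0.66667)
u(l) = l + l**2
(-4 + h)*u(26) = (-4 - 2/3)*(26*(1 + 26)) = -364*27/3 = -14/3*702 = -3276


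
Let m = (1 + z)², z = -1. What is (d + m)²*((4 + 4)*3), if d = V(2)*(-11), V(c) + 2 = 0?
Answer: 11616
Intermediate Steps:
V(c) = -2 (V(c) = -2 + 0 = -2)
m = 0 (m = (1 - 1)² = 0² = 0)
d = 22 (d = -2*(-11) = 22)
(d + m)²*((4 + 4)*3) = (22 + 0)²*((4 + 4)*3) = 22²*(8*3) = 484*24 = 11616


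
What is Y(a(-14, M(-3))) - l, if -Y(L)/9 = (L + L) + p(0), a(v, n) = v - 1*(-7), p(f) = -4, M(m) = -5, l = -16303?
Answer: 16465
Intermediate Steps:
a(v, n) = 7 + v (a(v, n) = v + 7 = 7 + v)
Y(L) = 36 - 18*L (Y(L) = -9*((L + L) - 4) = -9*(2*L - 4) = -9*(-4 + 2*L) = 36 - 18*L)
Y(a(-14, M(-3))) - l = (36 - 18*(7 - 14)) - 1*(-16303) = (36 - 18*(-7)) + 16303 = (36 + 126) + 16303 = 162 + 16303 = 16465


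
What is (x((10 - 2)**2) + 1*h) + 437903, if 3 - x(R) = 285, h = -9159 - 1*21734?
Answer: 406728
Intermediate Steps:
h = -30893 (h = -9159 - 21734 = -30893)
x(R) = -282 (x(R) = 3 - 1*285 = 3 - 285 = -282)
(x((10 - 2)**2) + 1*h) + 437903 = (-282 + 1*(-30893)) + 437903 = (-282 - 30893) + 437903 = -31175 + 437903 = 406728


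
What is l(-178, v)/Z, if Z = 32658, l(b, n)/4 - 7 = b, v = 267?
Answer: -114/5443 ≈ -0.020944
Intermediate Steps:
l(b, n) = 28 + 4*b
l(-178, v)/Z = (28 + 4*(-178))/32658 = (28 - 712)*(1/32658) = -684*1/32658 = -114/5443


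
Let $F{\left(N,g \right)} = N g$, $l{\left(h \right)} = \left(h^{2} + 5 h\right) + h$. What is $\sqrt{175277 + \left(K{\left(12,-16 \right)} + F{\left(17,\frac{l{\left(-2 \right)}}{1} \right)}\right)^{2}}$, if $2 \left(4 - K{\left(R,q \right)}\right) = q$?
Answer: $\sqrt{190653} \approx 436.64$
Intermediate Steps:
$K{\left(R,q \right)} = 4 - \frac{q}{2}$
$l{\left(h \right)} = h^{2} + 6 h$
$\sqrt{175277 + \left(K{\left(12,-16 \right)} + F{\left(17,\frac{l{\left(-2 \right)}}{1} \right)}\right)^{2}} = \sqrt{175277 + \left(\left(4 - -8\right) + 17 \frac{\left(-2\right) \left(6 - 2\right)}{1}\right)^{2}} = \sqrt{175277 + \left(\left(4 + 8\right) + 17 \left(-2\right) 4 \cdot 1\right)^{2}} = \sqrt{175277 + \left(12 + 17 \left(\left(-8\right) 1\right)\right)^{2}} = \sqrt{175277 + \left(12 + 17 \left(-8\right)\right)^{2}} = \sqrt{175277 + \left(12 - 136\right)^{2}} = \sqrt{175277 + \left(-124\right)^{2}} = \sqrt{175277 + 15376} = \sqrt{190653}$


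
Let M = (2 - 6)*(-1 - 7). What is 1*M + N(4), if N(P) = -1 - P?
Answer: 27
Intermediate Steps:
M = 32 (M = -4*(-8) = 32)
1*M + N(4) = 1*32 + (-1 - 1*4) = 32 + (-1 - 4) = 32 - 5 = 27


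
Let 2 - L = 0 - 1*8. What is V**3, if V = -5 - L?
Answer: -3375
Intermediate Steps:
L = 10 (L = 2 - (0 - 1*8) = 2 - (0 - 8) = 2 - 1*(-8) = 2 + 8 = 10)
V = -15 (V = -5 - 1*10 = -5 - 10 = -15)
V**3 = (-15)**3 = -3375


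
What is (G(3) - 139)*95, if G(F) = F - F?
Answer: -13205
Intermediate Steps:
G(F) = 0
(G(3) - 139)*95 = (0 - 139)*95 = -139*95 = -13205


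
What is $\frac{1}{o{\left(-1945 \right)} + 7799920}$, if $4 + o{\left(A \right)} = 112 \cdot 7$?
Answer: $\frac{1}{7800700} \approx 1.2819 \cdot 10^{-7}$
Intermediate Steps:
$o{\left(A \right)} = 780$ ($o{\left(A \right)} = -4 + 112 \cdot 7 = -4 + 784 = 780$)
$\frac{1}{o{\left(-1945 \right)} + 7799920} = \frac{1}{780 + 7799920} = \frac{1}{7800700}$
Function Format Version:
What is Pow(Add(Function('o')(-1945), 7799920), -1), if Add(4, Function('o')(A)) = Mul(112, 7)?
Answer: Rational(1, 7800700) ≈ 1.2819e-7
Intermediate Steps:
Function('o')(A) = 780 (Function('o')(A) = Add(-4, Mul(112, 7)) = Add(-4, 784) = 780)
Pow(Add(Function('o')(-1945), 7799920), -1) = Pow(Add(780, 7799920), -1) = Pow(7800700, -1) = Rational(1, 7800700)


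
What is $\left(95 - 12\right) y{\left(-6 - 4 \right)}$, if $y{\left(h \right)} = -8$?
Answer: $-664$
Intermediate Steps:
$\left(95 - 12\right) y{\left(-6 - 4 \right)} = \left(95 - 12\right) \left(-8\right) = 83 \left(-8\right) = -664$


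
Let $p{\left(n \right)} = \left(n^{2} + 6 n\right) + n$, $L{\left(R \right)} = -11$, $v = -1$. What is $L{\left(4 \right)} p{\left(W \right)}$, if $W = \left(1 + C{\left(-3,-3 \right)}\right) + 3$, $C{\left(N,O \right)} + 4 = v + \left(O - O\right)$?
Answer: $66$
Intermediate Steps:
$C{\left(N,O \right)} = -5$ ($C{\left(N,O \right)} = -4 + \left(-1 + \left(O - O\right)\right) = -4 + \left(-1 + 0\right) = -4 - 1 = -5$)
$W = -1$ ($W = \left(1 - 5\right) + 3 = -4 + 3 = -1$)
$p{\left(n \right)} = n^{2} + 7 n$
$L{\left(4 \right)} p{\left(W \right)} = - 11 \left(- (7 - 1)\right) = - 11 \left(\left(-1\right) 6\right) = \left(-11\right) \left(-6\right) = 66$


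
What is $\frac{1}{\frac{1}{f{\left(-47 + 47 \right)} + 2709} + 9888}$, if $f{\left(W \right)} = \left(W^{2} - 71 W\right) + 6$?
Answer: $\frac{2715}{26845921} \approx 0.00010113$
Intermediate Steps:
$f{\left(W \right)} = 6 + W^{2} - 71 W$
$\frac{1}{\frac{1}{f{\left(-47 + 47 \right)} + 2709} + 9888} = \frac{1}{\frac{1}{\left(6 + \left(-47 + 47\right)^{2} - 71 \left(-47 + 47\right)\right) + 2709} + 9888} = \frac{1}{\frac{1}{\left(6 + 0^{2} - 0\right) + 2709} + 9888} = \frac{1}{\frac{1}{\left(6 + 0 + 0\right) + 2709} + 9888} = \frac{1}{\frac{1}{6 + 2709} + 9888} = \frac{1}{\frac{1}{2715} + 9888} = \frac{1}{\frac{26845921}{2715}} = \frac{2715}{26845921}$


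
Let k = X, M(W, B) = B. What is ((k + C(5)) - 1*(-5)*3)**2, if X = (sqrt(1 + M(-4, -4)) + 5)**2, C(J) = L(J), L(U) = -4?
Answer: 789 + 660*I*sqrt(3) ≈ 789.0 + 1143.2*I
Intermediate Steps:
C(J) = -4
X = (5 + I*sqrt(3))**2 (X = (sqrt(1 - 4) + 5)**2 = (sqrt(-3) + 5)**2 = (I*sqrt(3) + 5)**2 = (5 + I*sqrt(3))**2 ≈ 22.0 + 17.32*I)
k = (5 + I*sqrt(3))**2 ≈ 22.0 + 17.32*I
((k + C(5)) - 1*(-5)*3)**2 = (((5 + I*sqrt(3))**2 - 4) - 1*(-5)*3)**2 = ((-4 + (5 + I*sqrt(3))**2) + 5*3)**2 = ((-4 + (5 + I*sqrt(3))**2) + 15)**2 = (11 + (5 + I*sqrt(3))**2)**2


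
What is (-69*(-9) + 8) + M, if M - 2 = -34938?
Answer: -34307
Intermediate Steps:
M = -34936 (M = 2 - 34938 = -34936)
(-69*(-9) + 8) + M = (-69*(-9) + 8) - 34936 = (621 + 8) - 34936 = 629 - 34936 = -34307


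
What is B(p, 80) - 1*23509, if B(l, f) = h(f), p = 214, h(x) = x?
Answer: -23429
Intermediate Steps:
B(l, f) = f
B(p, 80) - 1*23509 = 80 - 1*23509 = 80 - 23509 = -23429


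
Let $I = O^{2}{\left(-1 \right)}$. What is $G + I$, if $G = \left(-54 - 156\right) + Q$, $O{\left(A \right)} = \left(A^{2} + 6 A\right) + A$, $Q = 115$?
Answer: $-59$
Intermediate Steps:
$O{\left(A \right)} = A^{2} + 7 A$
$G = -95$ ($G = \left(-54 - 156\right) + 115 = -210 + 115 = -95$)
$I = 36$ ($I = \left(- (7 - 1)\right)^{2} = \left(\left(-1\right) 6\right)^{2} = \left(-6\right)^{2} = 36$)
$G + I = -95 + 36 = -59$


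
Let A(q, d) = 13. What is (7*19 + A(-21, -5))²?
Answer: 21316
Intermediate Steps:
(7*19 + A(-21, -5))² = (7*19 + 13)² = (133 + 13)² = 146² = 21316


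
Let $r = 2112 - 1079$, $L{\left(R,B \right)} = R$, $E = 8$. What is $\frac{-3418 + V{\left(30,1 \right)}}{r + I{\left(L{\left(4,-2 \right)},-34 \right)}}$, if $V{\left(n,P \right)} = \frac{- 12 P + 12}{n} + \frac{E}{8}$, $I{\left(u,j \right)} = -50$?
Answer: $- \frac{3417}{983} \approx -3.4761$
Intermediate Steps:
$r = 1033$ ($r = 2112 - 1079 = 1033$)
$V{\left(n,P \right)} = 1 + \frac{12 - 12 P}{n}$ ($V{\left(n,P \right)} = \frac{- 12 P + 12}{n} + \frac{8}{8} = \frac{12 - 12 P}{n} + 8 \cdot \frac{1}{8} = \frac{12 - 12 P}{n} + 1 = 1 + \frac{12 - 12 P}{n}$)
$\frac{-3418 + V{\left(30,1 \right)}}{r + I{\left(L{\left(4,-2 \right)},-34 \right)}} = \frac{-3418 + \frac{12 + 30 - 12}{30}}{1033 - 50} = \frac{-3418 + \frac{12 + 30 - 12}{30}}{983} = \left(-3418 + \frac{1}{30} \cdot 30\right) \frac{1}{983} = \left(-3418 + 1\right) \frac{1}{983} = \left(-3417\right) \frac{1}{983} = - \frac{3417}{983}$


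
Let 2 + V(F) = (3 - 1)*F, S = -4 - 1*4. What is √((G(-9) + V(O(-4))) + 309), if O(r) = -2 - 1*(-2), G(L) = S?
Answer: √299 ≈ 17.292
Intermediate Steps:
S = -8 (S = -4 - 4 = -8)
G(L) = -8
O(r) = 0 (O(r) = -2 + 2 = 0)
V(F) = -2 + 2*F (V(F) = -2 + (3 - 1)*F = -2 + 2*F)
√((G(-9) + V(O(-4))) + 309) = √((-8 + (-2 + 2*0)) + 309) = √((-8 + (-2 + 0)) + 309) = √((-8 - 2) + 309) = √(-10 + 309) = √299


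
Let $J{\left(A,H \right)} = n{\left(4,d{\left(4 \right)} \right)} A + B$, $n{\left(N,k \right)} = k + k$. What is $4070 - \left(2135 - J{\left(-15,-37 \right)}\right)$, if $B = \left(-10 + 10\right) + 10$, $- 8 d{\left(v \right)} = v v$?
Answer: $2005$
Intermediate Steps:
$d{\left(v \right)} = - \frac{v^{2}}{8}$ ($d{\left(v \right)} = - \frac{v v}{8} = - \frac{v^{2}}{8}$)
$B = 10$ ($B = 0 + 10 = 10$)
$n{\left(N,k \right)} = 2 k$
$J{\left(A,H \right)} = 10 - 4 A$ ($J{\left(A,H \right)} = 2 \left(- \frac{4^{2}}{8}\right) A + 10 = 2 \left(\left(- \frac{1}{8}\right) 16\right) A + 10 = 2 \left(-2\right) A + 10 = - 4 A + 10 = 10 - 4 A$)
$4070 - \left(2135 - J{\left(-15,-37 \right)}\right) = 4070 - \left(2135 - \left(10 - -60\right)\right) = 4070 - \left(2135 - \left(10 + 60\right)\right) = 4070 - \left(2135 - 70\right) = 4070 - 2065 = 2005$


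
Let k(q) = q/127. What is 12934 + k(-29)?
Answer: 1642589/127 ≈ 12934.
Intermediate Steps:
k(q) = q/127 (k(q) = q*(1/127) = q/127)
12934 + k(-29) = 12934 + (1/127)*(-29) = 12934 - 29/127 = 1642589/127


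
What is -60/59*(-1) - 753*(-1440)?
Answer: 63974940/59 ≈ 1.0843e+6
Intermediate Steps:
-60/59*(-1) - 753*(-1440) = -60*1/59*(-1) + 1084320 = -60/59*(-1) + 1084320 = 60/59 + 1084320 = 63974940/59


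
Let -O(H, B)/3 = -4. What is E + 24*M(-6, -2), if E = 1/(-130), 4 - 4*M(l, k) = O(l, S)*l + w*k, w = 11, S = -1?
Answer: 76439/130 ≈ 587.99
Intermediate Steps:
O(H, B) = 12 (O(H, B) = -3*(-4) = 12)
M(l, k) = 1 - 3*l - 11*k/4 (M(l, k) = 1 - (12*l + 11*k)/4 = 1 - (11*k + 12*l)/4 = 1 + (-3*l - 11*k/4) = 1 - 3*l - 11*k/4)
E = -1/130 ≈ -0.0076923
E + 24*M(-6, -2) = -1/130 + 24*(1 - 3*(-6) - 11/4*(-2)) = -1/130 + 24*(1 + 18 + 11/2) = -1/130 + 24*(49/2) = -1/130 + 588 = 76439/130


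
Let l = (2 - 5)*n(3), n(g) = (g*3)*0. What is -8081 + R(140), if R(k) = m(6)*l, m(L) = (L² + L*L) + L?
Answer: -8081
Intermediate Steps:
n(g) = 0 (n(g) = (3*g)*0 = 0)
m(L) = L + 2*L² (m(L) = (L² + L²) + L = 2*L² + L = L + 2*L²)
l = 0 (l = (2 - 5)*0 = -3*0 = 0)
R(k) = 0 (R(k) = (6*(1 + 2*6))*0 = (6*(1 + 12))*0 = (6*13)*0 = 78*0 = 0)
-8081 + R(140) = -8081 + 0 = -8081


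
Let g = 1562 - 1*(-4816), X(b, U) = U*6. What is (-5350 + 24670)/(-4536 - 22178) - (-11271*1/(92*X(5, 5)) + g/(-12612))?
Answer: 49932402359/12915150440 ≈ 3.8662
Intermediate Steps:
X(b, U) = 6*U
g = 6378 (g = 1562 + 4816 = 6378)
(-5350 + 24670)/(-4536 - 22178) - (-11271*1/(92*X(5, 5)) + g/(-12612)) = (-5350 + 24670)/(-4536 - 22178) - (-11271/((4*23)*(6*5)) + 6378/(-12612)) = 19320/(-26714) - (-11271/(92*30) + 6378*(-1/12612)) = 19320*(-1/26714) - (-11271/2760 - 1063/2102) = -9660/13357 - (-11271*1/2760 - 1063/2102) = -9660/13357 - (-3757/920 - 1063/2102) = -9660/13357 - 1*(-4437587/966920) = -9660/13357 + 4437587/966920 = 49932402359/12915150440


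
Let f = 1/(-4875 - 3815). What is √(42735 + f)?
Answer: √3227180524810/8690 ≈ 206.72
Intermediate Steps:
f = -1/8690 (f = 1/(-8690) = -1/8690 ≈ -0.00011507)
√(42735 + f) = √(42735 - 1/8690) = √(371367149/8690) = √3227180524810/8690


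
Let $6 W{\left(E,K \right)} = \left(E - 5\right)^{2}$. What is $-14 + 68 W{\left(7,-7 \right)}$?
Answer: $\frac{94}{3} \approx 31.333$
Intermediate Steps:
$W{\left(E,K \right)} = \frac{\left(-5 + E\right)^{2}}{6}$ ($W{\left(E,K \right)} = \frac{\left(E - 5\right)^{2}}{6} = \frac{\left(-5 + E\right)^{2}}{6}$)
$-14 + 68 W{\left(7,-7 \right)} = -14 + 68 \frac{\left(-5 + 7\right)^{2}}{6} = -14 + 68 \frac{2^{2}}{6} = -14 + 68 \cdot \frac{1}{6} \cdot 4 = -14 + 68 \cdot \frac{2}{3} = -14 + \frac{136}{3} = \frac{94}{3}$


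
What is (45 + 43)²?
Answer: 7744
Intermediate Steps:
(45 + 43)² = 88² = 7744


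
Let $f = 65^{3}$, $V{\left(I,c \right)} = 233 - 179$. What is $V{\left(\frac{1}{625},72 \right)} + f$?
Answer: $274679$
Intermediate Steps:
$V{\left(I,c \right)} = 54$ ($V{\left(I,c \right)} = 233 - 179 = 54$)
$f = 274625$
$V{\left(\frac{1}{625},72 \right)} + f = 54 + 274625 = 274679$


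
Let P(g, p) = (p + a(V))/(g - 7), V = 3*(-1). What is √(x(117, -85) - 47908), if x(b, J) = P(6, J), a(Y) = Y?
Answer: 2*I*√11955 ≈ 218.68*I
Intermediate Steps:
V = -3
P(g, p) = (-3 + p)/(-7 + g) (P(g, p) = (p - 3)/(g - 7) = (-3 + p)/(-7 + g))
x(b, J) = 3 - J (x(b, J) = (-3 + J)/(-7 + 6) = (-3 + J)/(-1) = -(-3 + J) = 3 - J)
√(x(117, -85) - 47908) = √((3 - 1*(-85)) - 47908) = √((3 + 85) - 47908) = √(88 - 47908) = √(-47820) = 2*I*√11955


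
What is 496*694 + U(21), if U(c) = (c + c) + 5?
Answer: 344271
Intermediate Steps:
U(c) = 5 + 2*c (U(c) = 2*c + 5 = 5 + 2*c)
496*694 + U(21) = 496*694 + (5 + 2*21) = 344224 + (5 + 42) = 344224 + 47 = 344271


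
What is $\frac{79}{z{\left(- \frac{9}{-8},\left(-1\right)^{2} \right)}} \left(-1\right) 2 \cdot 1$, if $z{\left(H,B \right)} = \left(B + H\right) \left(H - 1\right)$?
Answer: $- \frac{10112}{17} \approx -594.82$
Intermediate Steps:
$z{\left(H,B \right)} = \left(-1 + H\right) \left(B + H\right)$ ($z{\left(H,B \right)} = \left(B + H\right) \left(-1 + H\right) = \left(-1 + H\right) \left(B + H\right)$)
$\frac{79}{z{\left(- \frac{9}{-8},\left(-1\right)^{2} \right)}} \left(-1\right) 2 \cdot 1 = \frac{79}{\left(- \frac{9}{-8}\right)^{2} - \left(-1\right)^{2} - - \frac{9}{-8} + \left(-1\right)^{2} \left(- \frac{9}{-8}\right)} \left(-1\right) 2 \cdot 1 = \frac{79}{\left(\left(-9\right) \left(- \frac{1}{8}\right)\right)^{2} - 1 - \left(-9\right) \left(- \frac{1}{8}\right) + 1 \left(\left(-9\right) \left(- \frac{1}{8}\right)\right)} \left(\left(-2\right) 1\right) = \frac{79}{\left(\frac{9}{8}\right)^{2} - 1 - \frac{9}{8} + 1 \cdot \frac{9}{8}} \left(-2\right) = \frac{79}{\frac{81}{64} - 1 - \frac{9}{8} + \frac{9}{8}} \left(-2\right) = \frac{79}{\frac{17}{64}} \left(-2\right) = 79 \cdot \frac{64}{17} \left(-2\right) = \frac{5056}{17} \left(-2\right) = - \frac{10112}{17}$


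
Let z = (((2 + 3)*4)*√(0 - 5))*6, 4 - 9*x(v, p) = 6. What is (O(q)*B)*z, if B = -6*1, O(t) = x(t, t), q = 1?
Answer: 160*I*√5 ≈ 357.77*I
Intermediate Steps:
x(v, p) = -2/9 (x(v, p) = 4/9 - ⅑*6 = 4/9 - ⅔ = -2/9)
O(t) = -2/9
B = -6
z = 120*I*√5 (z = ((5*4)*√(-5))*6 = (20*(I*√5))*6 = (20*I*√5)*6 = 120*I*√5 ≈ 268.33*I)
(O(q)*B)*z = (-2/9*(-6))*(120*I*√5) = 4*(120*I*√5)/3 = 160*I*√5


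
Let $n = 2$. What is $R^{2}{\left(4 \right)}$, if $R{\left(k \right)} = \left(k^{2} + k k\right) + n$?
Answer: $1156$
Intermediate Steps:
$R{\left(k \right)} = 2 + 2 k^{2}$ ($R{\left(k \right)} = \left(k^{2} + k k\right) + 2 = \left(k^{2} + k^{2}\right) + 2 = 2 k^{2} + 2 = 2 + 2 k^{2}$)
$R^{2}{\left(4 \right)} = \left(2 + 2 \cdot 4^{2}\right)^{2} = \left(2 + 2 \cdot 16\right)^{2} = \left(2 + 32\right)^{2} = 34^{2} = 1156$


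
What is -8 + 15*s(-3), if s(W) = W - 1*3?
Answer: -98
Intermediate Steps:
s(W) = -3 + W (s(W) = W - 3 = -3 + W)
-8 + 15*s(-3) = -8 + 15*(-3 - 3) = -8 + 15*(-6) = -8 - 90 = -98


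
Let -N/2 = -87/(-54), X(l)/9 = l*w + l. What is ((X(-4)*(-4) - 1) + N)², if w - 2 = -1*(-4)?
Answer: 81613156/81 ≈ 1.0076e+6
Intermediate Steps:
w = 6 (w = 2 - 1*(-4) = 2 + 4 = 6)
X(l) = 63*l (X(l) = 9*(l*6 + l) = 9*(6*l + l) = 9*(7*l) = 63*l)
N = -29/9 (N = -(-174)/(-54) = -(-174)*(-1)/54 = -2*29/18 = -29/9 ≈ -3.2222)
((X(-4)*(-4) - 1) + N)² = (((63*(-4))*(-4) - 1) - 29/9)² = ((-252*(-4) - 1) - 29/9)² = ((1008 - 1) - 29/9)² = (1007 - 29/9)² = (9034/9)² = 81613156/81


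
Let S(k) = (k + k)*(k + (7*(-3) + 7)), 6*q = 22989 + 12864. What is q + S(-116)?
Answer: 72271/2 ≈ 36136.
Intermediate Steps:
q = 11951/2 (q = (22989 + 12864)/6 = (⅙)*35853 = 11951/2 ≈ 5975.5)
S(k) = 2*k*(-14 + k) (S(k) = (2*k)*(k + (-21 + 7)) = (2*k)*(k - 14) = (2*k)*(-14 + k) = 2*k*(-14 + k))
q + S(-116) = 11951/2 + 2*(-116)*(-14 - 116) = 11951/2 + 2*(-116)*(-130) = 11951/2 + 30160 = 72271/2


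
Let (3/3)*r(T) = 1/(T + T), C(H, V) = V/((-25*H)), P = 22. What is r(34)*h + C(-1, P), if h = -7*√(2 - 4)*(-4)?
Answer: 22/25 + 7*I*√2/17 ≈ 0.88 + 0.58232*I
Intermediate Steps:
C(H, V) = -V/(25*H) (C(H, V) = V*(-1/(25*H)) = -V/(25*H))
r(T) = 1/(2*T) (r(T) = 1/(T + T) = 1/(2*T))
h = 28*I*√2 (h = -7*I*√2*(-4) = 28*I*√2 ≈ 39.598*I)
r(34)*h + C(-1, P) = ((½)/34)*(28*I*√2) - 1/25*22/(-1) = ((½)*(1/34))*(28*I*√2) - 1/25*22*(-1) = (28*I*√2)/68 + 22/25 = 7*I*√2/17 + 22/25 = 22/25 + 7*I*√2/17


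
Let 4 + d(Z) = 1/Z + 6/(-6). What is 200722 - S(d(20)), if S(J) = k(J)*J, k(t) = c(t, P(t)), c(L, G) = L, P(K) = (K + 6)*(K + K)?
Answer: 80278999/400 ≈ 2.0070e+5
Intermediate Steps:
P(K) = 2*K*(6 + K) (P(K) = (6 + K)*(2*K) = 2*K*(6 + K))
k(t) = t
d(Z) = -5 + 1/Z (d(Z) = -4 + (1/Z + 6/(-6)) = -4 + (1/Z + 6*(-⅙)) = -4 + (1/Z - 1) = -4 + (-1 + 1/Z) = -5 + 1/Z)
S(J) = J² (S(J) = J*J = J²)
200722 - S(d(20)) = 200722 - (-5 + 1/20)² = 200722 - (-99/20)² = 200722 - 1*9801/400 = 200722 - 9801/400 = 80278999/400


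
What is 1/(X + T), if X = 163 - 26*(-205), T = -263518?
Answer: -1/258025 ≈ -3.8756e-6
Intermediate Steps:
X = 5493 (X = 163 + 5330 = 5493)
1/(X + T) = 1/(5493 - 263518) = 1/(-258025) = -1/258025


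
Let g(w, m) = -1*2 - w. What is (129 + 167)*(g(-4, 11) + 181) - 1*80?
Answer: 54088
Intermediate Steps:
g(w, m) = -2 - w
(129 + 167)*(g(-4, 11) + 181) - 1*80 = (129 + 167)*((-2 - 1*(-4)) + 181) - 1*80 = 296*((-2 + 4) + 181) - 80 = 296*(2 + 181) - 80 = 296*183 - 80 = 54168 - 80 = 54088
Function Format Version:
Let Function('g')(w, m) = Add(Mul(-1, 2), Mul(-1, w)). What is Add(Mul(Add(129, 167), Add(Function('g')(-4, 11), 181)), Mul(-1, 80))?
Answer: 54088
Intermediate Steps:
Function('g')(w, m) = Add(-2, Mul(-1, w))
Add(Mul(Add(129, 167), Add(Function('g')(-4, 11), 181)), Mul(-1, 80)) = Add(Mul(Add(129, 167), Add(Add(-2, Mul(-1, -4)), 181)), Mul(-1, 80)) = Add(Mul(296, Add(Add(-2, 4), 181)), -80) = Add(Mul(296, Add(2, 181)), -80) = Add(Mul(296, 183), -80) = Add(54168, -80) = 54088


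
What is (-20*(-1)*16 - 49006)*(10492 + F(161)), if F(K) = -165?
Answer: -502780322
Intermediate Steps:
(-20*(-1)*16 - 49006)*(10492 + F(161)) = (-20*(-1)*16 - 49006)*(10492 - 165) = (20*16 - 49006)*10327 = (320 - 49006)*10327 = -48686*10327 = -502780322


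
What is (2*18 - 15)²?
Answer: 441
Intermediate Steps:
(2*18 - 15)² = (36 - 15)² = 21² = 441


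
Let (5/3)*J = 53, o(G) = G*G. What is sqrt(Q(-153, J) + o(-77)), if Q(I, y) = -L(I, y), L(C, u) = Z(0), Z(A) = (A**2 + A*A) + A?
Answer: 77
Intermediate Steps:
o(G) = G**2
J = 159/5 (J = (3/5)*53 = 159/5 ≈ 31.800)
Z(A) = A + 2*A**2 (Z(A) = (A**2 + A**2) + A = 2*A**2 + A = A + 2*A**2)
L(C, u) = 0 (L(C, u) = 0*(1 + 2*0) = 0*(1 + 0) = 0*1 = 0)
Q(I, y) = 0 (Q(I, y) = -1*0 = 0)
sqrt(Q(-153, J) + o(-77)) = sqrt(0 + (-77)**2) = sqrt(0 + 5929) = sqrt(5929) = 77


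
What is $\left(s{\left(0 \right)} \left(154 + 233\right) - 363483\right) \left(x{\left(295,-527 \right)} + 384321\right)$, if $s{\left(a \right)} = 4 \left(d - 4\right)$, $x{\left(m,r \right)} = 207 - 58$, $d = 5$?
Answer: $-139153149450$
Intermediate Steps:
$x{\left(m,r \right)} = 149$ ($x{\left(m,r \right)} = 207 - 58 = 149$)
$s{\left(a \right)} = 4$ ($s{\left(a \right)} = 4 \left(5 - 4\right) = 4 \cdot 1 = 4$)
$\left(s{\left(0 \right)} \left(154 + 233\right) - 363483\right) \left(x{\left(295,-527 \right)} + 384321\right) = \left(4 \left(154 + 233\right) - 363483\right) \left(149 + 384321\right) = \left(4 \cdot 387 - 363483\right) 384470 = \left(1548 - 363483\right) 384470 = \left(-361935\right) 384470 = -139153149450$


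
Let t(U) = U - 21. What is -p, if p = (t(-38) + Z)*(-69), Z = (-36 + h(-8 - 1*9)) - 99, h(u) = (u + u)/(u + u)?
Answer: -13317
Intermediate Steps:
t(U) = -21 + U
h(u) = 1 (h(u) = (2*u)/((2*u)) = (2*u)*(1/(2*u)) = 1)
Z = -134 (Z = (-36 + 1) - 99 = -35 - 99 = -134)
p = 13317 (p = ((-21 - 38) - 134)*(-69) = (-59 - 134)*(-69) = -193*(-69) = 13317)
-p = -1*13317 = -13317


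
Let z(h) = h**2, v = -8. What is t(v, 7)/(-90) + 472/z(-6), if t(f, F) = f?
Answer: 66/5 ≈ 13.200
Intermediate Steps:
t(v, 7)/(-90) + 472/z(-6) = -8/(-90) + 472/((-6)**2) = -8*(-1/90) + 472/36 = 4/45 + 472*(1/36) = 4/45 + 118/9 = 66/5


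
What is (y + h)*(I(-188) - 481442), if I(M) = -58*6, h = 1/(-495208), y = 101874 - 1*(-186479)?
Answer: -34398532249138585/247604 ≈ -1.3893e+11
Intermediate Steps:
y = 288353 (y = 101874 + 186479 = 288353)
h = -1/495208 ≈ -2.0194e-6
I(M) = -348
(y + h)*(I(-188) - 481442) = (288353 - 1/495208)*(-348 - 481442) = (142794712423/495208)*(-481790) = -34398532249138585/247604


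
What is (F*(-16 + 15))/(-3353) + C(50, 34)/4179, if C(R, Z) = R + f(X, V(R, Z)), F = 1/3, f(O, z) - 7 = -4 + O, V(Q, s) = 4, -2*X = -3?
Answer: 52609/4003482 ≈ 0.013141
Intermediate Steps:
X = 3/2 (X = -½*(-3) = 3/2 ≈ 1.5000)
f(O, z) = 3 + O (f(O, z) = 7 + (-4 + O) = 3 + O)
F = ⅓ ≈ 0.33333
C(R, Z) = 9/2 + R (C(R, Z) = R + (3 + 3/2) = R + 9/2 = 9/2 + R)
(F*(-16 + 15))/(-3353) + C(50, 34)/4179 = ((-16 + 15)/3)/(-3353) + (9/2 + 50)/4179 = ((⅓)*(-1))*(-1/3353) + (109/2)*(1/4179) = -⅓*(-1/3353) + 109/8358 = 1/10059 + 109/8358 = 52609/4003482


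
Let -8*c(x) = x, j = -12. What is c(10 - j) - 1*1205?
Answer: -4831/4 ≈ -1207.8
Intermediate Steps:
c(x) = -x/8
c(10 - j) - 1*1205 = -(10 - 1*(-12))/8 - 1*1205 = -(10 + 12)/8 - 1205 = -⅛*22 - 1205 = -11/4 - 1205 = -4831/4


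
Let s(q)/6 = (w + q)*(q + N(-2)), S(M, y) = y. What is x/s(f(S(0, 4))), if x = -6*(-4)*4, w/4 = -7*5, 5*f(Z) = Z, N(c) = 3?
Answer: -50/1653 ≈ -0.030248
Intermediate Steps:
f(Z) = Z/5
w = -140 (w = 4*(-7*5) = 4*(-35) = -140)
x = 96 (x = 24*4 = 96)
s(q) = 6*(-140 + q)*(3 + q) (s(q) = 6*((-140 + q)*(q + 3)) = 6*((-140 + q)*(3 + q)) = 6*(-140 + q)*(3 + q))
x/s(f(S(0, 4))) = 96/(-2520 - 822*4/5 + 6*((⅕)*4)²) = 96/(-2520 - 822*⅘ + 6*(⅘)²) = 96/(-2520 - 3288/5 + 6*(16/25)) = 96/(-2520 - 3288/5 + 96/25) = 96/(-79344/25) = 96*(-25/79344) = -50/1653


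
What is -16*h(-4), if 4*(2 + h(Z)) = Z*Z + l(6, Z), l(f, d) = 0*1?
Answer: -32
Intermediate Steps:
l(f, d) = 0
h(Z) = -2 + Z²/4 (h(Z) = -2 + (Z*Z + 0)/4 = -2 + (Z² + 0)/4 = -2 + Z²/4)
-16*h(-4) = -16*(-2 + (¼)*(-4)²) = -16*(-2 + (¼)*16) = -16*(-2 + 4) = -16*2 = -32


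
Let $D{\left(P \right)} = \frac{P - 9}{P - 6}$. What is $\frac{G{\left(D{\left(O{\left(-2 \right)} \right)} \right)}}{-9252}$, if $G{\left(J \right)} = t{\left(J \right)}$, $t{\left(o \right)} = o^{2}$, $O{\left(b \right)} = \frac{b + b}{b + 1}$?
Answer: $- \frac{25}{37008} \approx -0.00067553$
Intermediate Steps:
$O{\left(b \right)} = \frac{2 b}{1 + b}$
$D{\left(P \right)} = \frac{-9 + P}{-6 + P}$
$G{\left(J \right)} = J^{2}$
$\frac{G{\left(D{\left(O{\left(-2 \right)} \right)} \right)}}{-9252} = \frac{\left(\frac{-9 + 2 \left(-2\right) \frac{1}{1 - 2}}{-6 + 2 \left(-2\right) \frac{1}{1 - 2}}\right)^{2}}{-9252} = \left(\frac{-9 + 2 \left(-2\right) \frac{1}{-1}}{-6 + 2 \left(-2\right) \frac{1}{-1}}\right)^{2} \left(- \frac{1}{9252}\right) = \left(\frac{-9 + 2 \left(-2\right) \left(-1\right)}{-6 + 2 \left(-2\right) \left(-1\right)}\right)^{2} \left(- \frac{1}{9252}\right) = \left(\frac{-9 + 4}{-6 + 4}\right)^{2} \left(- \frac{1}{9252}\right) = \left(\frac{1}{-2} \left(-5\right)\right)^{2} \left(- \frac{1}{9252}\right) = \left(\left(- \frac{1}{2}\right) \left(-5\right)\right)^{2} \left(- \frac{1}{9252}\right) = \left(\frac{5}{2}\right)^{2} \left(- \frac{1}{9252}\right) = \frac{25}{4} \left(- \frac{1}{9252}\right) = - \frac{25}{37008}$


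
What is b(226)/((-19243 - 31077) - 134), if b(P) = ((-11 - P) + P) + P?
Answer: -215/50454 ≈ -0.0042613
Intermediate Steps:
b(P) = -11 + P
b(226)/((-19243 - 31077) - 134) = (-11 + 226)/((-19243 - 31077) - 134) = 215/(-50320 - 134) = 215/(-50454) = 215*(-1/50454) = -215/50454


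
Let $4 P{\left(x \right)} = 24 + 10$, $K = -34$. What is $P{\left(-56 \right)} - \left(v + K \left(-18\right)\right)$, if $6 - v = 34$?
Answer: $- \frac{1151}{2} \approx -575.5$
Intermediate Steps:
$v = -28$ ($v = 6 - 34 = -28$)
$P{\left(x \right)} = \frac{17}{2}$ ($P{\left(x \right)} = \frac{24 + 10}{4} = \frac{1}{4} \cdot 34 = \frac{17}{2}$)
$P{\left(-56 \right)} - \left(v + K \left(-18\right)\right) = \frac{17}{2} - \left(-28 - -612\right) = \frac{17}{2} - \left(-28 + 612\right) = \frac{17}{2} - 584 = - \frac{1151}{2}$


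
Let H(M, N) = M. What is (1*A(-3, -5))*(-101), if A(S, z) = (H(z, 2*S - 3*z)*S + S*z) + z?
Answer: -2525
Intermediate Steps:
A(S, z) = z + 2*S*z (A(S, z) = (z*S + S*z) + z = (S*z + S*z) + z = 2*S*z + z = z + 2*S*z)
(1*A(-3, -5))*(-101) = (1*(-5*(1 + 2*(-3))))*(-101) = (1*(-5*(1 - 6)))*(-101) = (1*(-5*(-5)))*(-101) = (1*25)*(-101) = 25*(-101) = -2525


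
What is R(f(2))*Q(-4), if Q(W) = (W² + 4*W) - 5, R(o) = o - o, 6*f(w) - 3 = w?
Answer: 0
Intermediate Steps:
f(w) = ½ + w/6
R(o) = 0
Q(W) = -5 + W² + 4*W
R(f(2))*Q(-4) = 0*(-5 + (-4)² + 4*(-4)) = 0*(-5 + 16 - 16) = 0*(-5) = 0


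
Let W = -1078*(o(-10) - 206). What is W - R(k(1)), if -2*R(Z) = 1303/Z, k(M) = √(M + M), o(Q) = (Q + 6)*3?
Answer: 235004 + 1303*√2/4 ≈ 2.3546e+5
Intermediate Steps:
o(Q) = 18 + 3*Q (o(Q) = (6 + Q)*3 = 18 + 3*Q)
k(M) = √2*√M (k(M) = √(2*M) = √2*√M)
R(Z) = -1303/(2*Z)
W = 235004 (W = -1078*((18 + 3*(-10)) - 206) = -1078*((18 - 30) - 206) = -1078*(-12 - 206) = -1078*(-218) = 235004)
W - R(k(1)) = 235004 - (-1303)/(2*(√2*√1)) = 235004 - (-1303)/(2*(√2*1)) = 235004 - (-1303)/(2*(√2)) = 235004 - (-1303)*√2/2/2 = 235004 - (-1303)*√2/4 = 235004 + 1303*√2/4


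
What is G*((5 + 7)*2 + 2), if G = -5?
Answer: -130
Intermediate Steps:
G*((5 + 7)*2 + 2) = -5*((5 + 7)*2 + 2) = -5*(12*2 + 2) = -5*(24 + 2) = -5*26 = -130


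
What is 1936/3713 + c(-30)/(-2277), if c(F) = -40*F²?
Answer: 15341808/939389 ≈ 16.332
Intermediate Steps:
1936/3713 + c(-30)/(-2277) = 1936/3713 - 40*(-30)²/(-2277) = 1936*(1/3713) - 40*900*(-1/2277) = 1936/3713 - 36000*(-1/2277) = 1936/3713 + 4000/253 = 15341808/939389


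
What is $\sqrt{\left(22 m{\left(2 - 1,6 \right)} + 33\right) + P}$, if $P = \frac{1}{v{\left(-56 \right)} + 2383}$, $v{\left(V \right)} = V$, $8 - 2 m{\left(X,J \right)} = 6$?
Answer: $\frac{\sqrt{297823422}}{2327} \approx 7.4162$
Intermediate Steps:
$m{\left(X,J \right)} = 1$ ($m{\left(X,J \right)} = 4 - 3 = 1$)
$P = \frac{1}{2327}$ ($P = \frac{1}{-56 + 2383} = \frac{1}{2327} \approx 0.00042974$)
$\sqrt{\left(22 m{\left(2 - 1,6 \right)} + 33\right) + P} = \sqrt{\left(22 \cdot 1 + 33\right) + \frac{1}{2327}} = \sqrt{\left(22 + 33\right) + \frac{1}{2327}} = \sqrt{55 + \frac{1}{2327}} = \sqrt{\frac{127986}{2327}} = \frac{\sqrt{297823422}}{2327}$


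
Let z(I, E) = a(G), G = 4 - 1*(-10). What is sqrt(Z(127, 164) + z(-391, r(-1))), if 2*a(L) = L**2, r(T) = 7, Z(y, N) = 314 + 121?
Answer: sqrt(533) ≈ 23.087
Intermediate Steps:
Z(y, N) = 435
G = 14 (G = 4 + 10 = 14)
a(L) = L**2/2
z(I, E) = 98 (z(I, E) = (1/2)*14**2 = (1/2)*196 = 98)
sqrt(Z(127, 164) + z(-391, r(-1))) = sqrt(435 + 98) = sqrt(533)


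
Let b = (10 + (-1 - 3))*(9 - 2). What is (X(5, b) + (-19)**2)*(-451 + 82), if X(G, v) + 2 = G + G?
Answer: -136161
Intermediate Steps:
b = 42 (b = (10 - 4)*7 = 6*7 = 42)
X(G, v) = -2 + 2*G (X(G, v) = -2 + (G + G) = -2 + 2*G)
(X(5, b) + (-19)**2)*(-451 + 82) = ((-2 + 2*5) + (-19)**2)*(-451 + 82) = ((-2 + 10) + 361)*(-369) = (8 + 361)*(-369) = 369*(-369) = -136161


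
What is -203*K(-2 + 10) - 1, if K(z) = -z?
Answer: 1623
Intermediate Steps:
-203*K(-2 + 10) - 1 = -(-203)*(-2 + 10) - 1 = -(-203)*8 - 1 = -203*(-8) - 1 = 1624 - 1 = 1623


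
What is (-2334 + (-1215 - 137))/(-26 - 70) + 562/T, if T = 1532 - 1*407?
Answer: 700117/18000 ≈ 38.895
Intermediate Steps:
T = 1125 (T = 1532 - 407 = 1125)
(-2334 + (-1215 - 137))/(-26 - 70) + 562/T = (-2334 + (-1215 - 137))/(-26 - 70) + 562/1125 = (-2334 - 1352)/(-96) + 562*(1/1125) = -3686*(-1/96) + 562/1125 = 1843/48 + 562/1125 = 700117/18000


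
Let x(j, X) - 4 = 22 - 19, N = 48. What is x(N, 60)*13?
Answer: 91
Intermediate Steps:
x(j, X) = 7 (x(j, X) = 4 + (22 - 19) = 4 + 3 = 7)
x(N, 60)*13 = 7*13 = 91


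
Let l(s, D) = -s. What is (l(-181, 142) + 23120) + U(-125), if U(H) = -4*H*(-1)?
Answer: 22801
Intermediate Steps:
U(H) = 4*H
(l(-181, 142) + 23120) + U(-125) = (-1*(-181) + 23120) + 4*(-125) = (181 + 23120) - 500 = 23301 - 500 = 22801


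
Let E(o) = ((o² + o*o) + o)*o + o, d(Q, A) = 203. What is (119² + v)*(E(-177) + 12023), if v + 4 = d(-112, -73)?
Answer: -158639098760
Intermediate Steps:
v = 199 (v = -4 + 203 = 199)
E(o) = o + o*(o + 2*o²) (E(o) = ((o² + o²) + o)*o + o = (2*o² + o)*o + o = (o + 2*o²)*o + o = o*(o + 2*o²) + o = o + o*(o + 2*o²))
(119² + v)*(E(-177) + 12023) = (119² + 199)*(-177*(1 - 177 + 2*(-177)²) + 12023) = (14161 + 199)*(-177*(1 - 177 + 2*31329) + 12023) = 14360*(-177*(1 - 177 + 62658) + 12023) = 14360*(-177*62482 + 12023) = 14360*(-11059314 + 12023) = 14360*(-11047291) = -158639098760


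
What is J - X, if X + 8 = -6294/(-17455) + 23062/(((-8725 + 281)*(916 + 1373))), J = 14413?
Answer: 2432587262114843/168687877890 ≈ 14421.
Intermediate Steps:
X = -1288878086273/168687877890 (X = -8 + (-6294/(-17455) + 23062/(((-8725 + 281)*(916 + 1373)))) = -8 + (-6294*(-1/17455) + 23062/((-8444*2289))) = -8 + (6294/17455 + 23062/(-19328316)) = -8 + (6294/17455 + 23062*(-1/19328316)) = -8 + (6294/17455 - 11531/9664158) = -8 + 60624936847/168687877890 = -1288878086273/168687877890 ≈ -7.6406)
J - X = 14413 - 1*(-1288878086273/168687877890) = 14413 + 1288878086273/168687877890 = 2432587262114843/168687877890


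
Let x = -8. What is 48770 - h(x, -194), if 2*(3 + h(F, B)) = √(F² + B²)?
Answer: 48773 - 5*√377 ≈ 48676.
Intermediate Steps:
h(F, B) = -3 + √(B² + F²)/2 (h(F, B) = -3 + √(F² + B²)/2 = -3 + √(B² + F²)/2)
48770 - h(x, -194) = 48770 - (-3 + √((-194)² + (-8)²)/2) = 48770 - (-3 + √(37636 + 64)/2) = 48770 - (-3 + √37700/2) = 48770 - (-3 + (10*√377)/2) = 48770 - (-3 + 5*√377) = 48770 + (3 - 5*√377) = 48773 - 5*√377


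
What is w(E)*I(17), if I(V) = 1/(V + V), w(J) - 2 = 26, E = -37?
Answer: 14/17 ≈ 0.82353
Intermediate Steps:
w(J) = 28 (w(J) = 2 + 26 = 28)
I(V) = 1/(2*V)
w(E)*I(17) = 28*((½)/17) = 28*((½)*(1/17)) = 28*(1/34) = 14/17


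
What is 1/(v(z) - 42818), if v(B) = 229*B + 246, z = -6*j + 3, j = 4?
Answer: -1/47381 ≈ -2.1106e-5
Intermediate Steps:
z = -21 (z = -6*4 + 3 = -24 + 3 = -21)
v(B) = 246 + 229*B
1/(v(z) - 42818) = 1/((246 + 229*(-21)) - 42818) = 1/((246 - 4809) - 42818) = 1/(-4563 - 42818) = 1/(-47381) = -1/47381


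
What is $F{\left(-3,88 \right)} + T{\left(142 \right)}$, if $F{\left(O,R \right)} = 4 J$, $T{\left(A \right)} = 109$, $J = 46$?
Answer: $293$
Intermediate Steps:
$F{\left(O,R \right)} = 184$ ($F{\left(O,R \right)} = 4 \cdot 46 = 184$)
$F{\left(-3,88 \right)} + T{\left(142 \right)} = 184 + 109 = 293$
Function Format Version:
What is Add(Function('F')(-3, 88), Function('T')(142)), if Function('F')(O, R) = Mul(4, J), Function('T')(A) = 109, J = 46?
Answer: 293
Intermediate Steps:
Function('F')(O, R) = 184 (Function('F')(O, R) = Mul(4, 46) = 184)
Add(Function('F')(-3, 88), Function('T')(142)) = Add(184, 109) = 293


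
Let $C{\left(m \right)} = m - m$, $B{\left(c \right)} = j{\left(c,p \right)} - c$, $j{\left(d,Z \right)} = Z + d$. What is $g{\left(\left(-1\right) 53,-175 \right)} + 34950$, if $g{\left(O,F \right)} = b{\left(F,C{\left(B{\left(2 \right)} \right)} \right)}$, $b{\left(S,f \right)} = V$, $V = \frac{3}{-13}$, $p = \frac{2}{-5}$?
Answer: $\frac{454347}{13} \approx 34950.0$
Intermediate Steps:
$p = - \frac{2}{5}$ ($p = 2 \left(- \frac{1}{5}\right) = - \frac{2}{5} \approx -0.4$)
$V = - \frac{3}{13}$ ($V = 3 \left(- \frac{1}{13}\right) = - \frac{3}{13} \approx -0.23077$)
$B{\left(c \right)} = - \frac{2}{5}$ ($B{\left(c \right)} = \left(- \frac{2}{5} + c\right) - c = - \frac{2}{5}$)
$C{\left(m \right)} = 0$
$b{\left(S,f \right)} = - \frac{3}{13}$
$g{\left(O,F \right)} = - \frac{3}{13}$
$g{\left(\left(-1\right) 53,-175 \right)} + 34950 = - \frac{3}{13} + 34950 = \frac{454347}{13}$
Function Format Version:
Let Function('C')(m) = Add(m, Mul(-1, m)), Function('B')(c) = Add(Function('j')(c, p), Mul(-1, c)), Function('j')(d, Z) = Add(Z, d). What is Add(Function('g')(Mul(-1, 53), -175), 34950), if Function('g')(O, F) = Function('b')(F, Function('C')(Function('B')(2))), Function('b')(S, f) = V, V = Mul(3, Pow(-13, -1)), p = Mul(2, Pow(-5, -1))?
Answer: Rational(454347, 13) ≈ 34950.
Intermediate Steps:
p = Rational(-2, 5) (p = Mul(2, Rational(-1, 5)) = Rational(-2, 5) ≈ -0.40000)
V = Rational(-3, 13) (V = Mul(3, Rational(-1, 13)) = Rational(-3, 13) ≈ -0.23077)
Function('B')(c) = Rational(-2, 5) (Function('B')(c) = Add(Add(Rational(-2, 5), c), Mul(-1, c)) = Rational(-2, 5))
Function('C')(m) = 0
Function('b')(S, f) = Rational(-3, 13)
Function('g')(O, F) = Rational(-3, 13)
Add(Function('g')(Mul(-1, 53), -175), 34950) = Add(Rational(-3, 13), 34950) = Rational(454347, 13)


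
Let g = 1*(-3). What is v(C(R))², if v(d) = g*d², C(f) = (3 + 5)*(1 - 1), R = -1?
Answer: 0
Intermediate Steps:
g = -3
C(f) = 0 (C(f) = 8*0 = 0)
v(d) = -3*d²
v(C(R))² = (-3*0²)² = (-3*0)² = 0² = 0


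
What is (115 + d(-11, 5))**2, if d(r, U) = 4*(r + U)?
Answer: 8281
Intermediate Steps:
d(r, U) = 4*U + 4*r (d(r, U) = 4*(U + r) = 4*U + 4*r)
(115 + d(-11, 5))**2 = (115 + (4*5 + 4*(-11)))**2 = (115 + (20 - 44))**2 = (115 - 24)**2 = 91**2 = 8281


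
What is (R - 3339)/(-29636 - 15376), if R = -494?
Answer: 3833/45012 ≈ 0.085155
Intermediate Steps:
(R - 3339)/(-29636 - 15376) = (-494 - 3339)/(-29636 - 15376) = -3833/(-45012) = -3833*(-1/45012) = 3833/45012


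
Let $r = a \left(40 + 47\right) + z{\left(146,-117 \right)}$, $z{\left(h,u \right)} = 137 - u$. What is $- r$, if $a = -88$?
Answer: $7402$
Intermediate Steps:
$r = -7402$ ($r = - 88 \left(40 + 47\right) + \left(137 - -117\right) = \left(-88\right) 87 + \left(137 + 117\right) = -7656 + 254 = -7402$)
$- r = \left(-1\right) \left(-7402\right) = 7402$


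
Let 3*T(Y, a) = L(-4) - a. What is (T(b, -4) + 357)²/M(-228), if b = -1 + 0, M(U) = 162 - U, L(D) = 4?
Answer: 89557/270 ≈ 331.69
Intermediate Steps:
b = -1
T(Y, a) = 4/3 - a/3 (T(Y, a) = (4 - a)/3 = 4/3 - a/3)
(T(b, -4) + 357)²/M(-228) = ((4/3 - ⅓*(-4)) + 357)²/(162 - 1*(-228)) = ((4/3 + 4/3) + 357)²/(162 + 228) = (8/3 + 357)²/390 = (1079/3)²*(1/390) = (1164241/9)*(1/390) = 89557/270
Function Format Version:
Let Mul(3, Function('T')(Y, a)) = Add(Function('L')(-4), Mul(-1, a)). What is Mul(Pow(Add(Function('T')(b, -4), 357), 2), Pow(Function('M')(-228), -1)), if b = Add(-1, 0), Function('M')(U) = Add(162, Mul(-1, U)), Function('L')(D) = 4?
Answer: Rational(89557, 270) ≈ 331.69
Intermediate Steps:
b = -1
Function('T')(Y, a) = Add(Rational(4, 3), Mul(Rational(-1, 3), a)) (Function('T')(Y, a) = Mul(Rational(1, 3), Add(4, Mul(-1, a))) = Add(Rational(4, 3), Mul(Rational(-1, 3), a)))
Mul(Pow(Add(Function('T')(b, -4), 357), 2), Pow(Function('M')(-228), -1)) = Mul(Pow(Add(Add(Rational(4, 3), Mul(Rational(-1, 3), -4)), 357), 2), Pow(Add(162, Mul(-1, -228)), -1)) = Mul(Pow(Add(Add(Rational(4, 3), Rational(4, 3)), 357), 2), Pow(Add(162, 228), -1)) = Mul(Pow(Add(Rational(8, 3), 357), 2), Pow(390, -1)) = Mul(Pow(Rational(1079, 3), 2), Rational(1, 390)) = Mul(Rational(1164241, 9), Rational(1, 390)) = Rational(89557, 270)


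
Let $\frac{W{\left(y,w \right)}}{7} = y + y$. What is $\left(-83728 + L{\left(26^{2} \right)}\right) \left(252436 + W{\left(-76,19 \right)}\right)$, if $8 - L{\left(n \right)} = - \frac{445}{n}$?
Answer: $- \frac{3556554023825}{169} \approx -2.1045 \cdot 10^{10}$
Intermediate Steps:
$W{\left(y,w \right)} = 14 y$ ($W{\left(y,w \right)} = 7 \left(y + y\right) = 7 \cdot 2 y = 14 y$)
$L{\left(n \right)} = 8 + \frac{445}{n}$ ($L{\left(n \right)} = 8 - - \frac{445}{n} = 8 + \frac{445}{n}$)
$\left(-83728 + L{\left(26^{2} \right)}\right) \left(252436 + W{\left(-76,19 \right)}\right) = \left(-83728 + \left(8 + \frac{445}{26^{2}}\right)\right) \left(252436 + 14 \left(-76\right)\right) = \left(-83728 + \left(8 + \frac{445}{676}\right)\right) \left(252436 - 1064\right) = \left(-83728 + \left(8 + 445 \cdot \frac{1}{676}\right)\right) 251372 = \left(-83728 + \left(8 + \frac{445}{676}\right)\right) 251372 = \left(-83728 + \frac{5853}{676}\right) 251372 = \left(- \frac{56594275}{676}\right) 251372 = - \frac{3556554023825}{169}$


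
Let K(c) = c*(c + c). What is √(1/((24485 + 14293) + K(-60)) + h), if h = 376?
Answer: √794855203962/45978 ≈ 19.391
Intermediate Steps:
K(c) = 2*c² (K(c) = c*(2*c) = 2*c²)
√(1/((24485 + 14293) + K(-60)) + h) = √(1/((24485 + 14293) + 2*(-60)²) + 376) = √(1/(38778 + 2*3600) + 376) = √(1/(38778 + 7200) + 376) = √(1/45978 + 376) = √(17287729/45978) = √794855203962/45978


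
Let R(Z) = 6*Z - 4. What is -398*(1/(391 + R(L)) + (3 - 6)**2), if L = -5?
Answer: -1279172/357 ≈ -3583.1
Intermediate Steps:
R(Z) = -4 + 6*Z
-398*(1/(391 + R(L)) + (3 - 6)**2) = -398*(1/(391 + (-4 + 6*(-5))) + (3 - 6)**2) = -398*(1/(391 + (-4 - 30)) + (-3)**2) = -398*(1/(391 - 34) + 9) = -398*(1/357 + 9) = -398*3214/357 = -1279172/357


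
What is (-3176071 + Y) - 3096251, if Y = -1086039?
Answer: -7358361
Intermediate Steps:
(-3176071 + Y) - 3096251 = (-3176071 - 1086039) - 3096251 = -4262110 - 3096251 = -7358361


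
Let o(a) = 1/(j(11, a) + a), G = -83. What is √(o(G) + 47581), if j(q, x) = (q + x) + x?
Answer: 3*√299464214/238 ≈ 218.13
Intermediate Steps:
j(q, x) = q + 2*x
o(a) = 1/(11 + 3*a) (o(a) = 1/((11 + 2*a) + a) = 1/(11 + 3*a))
√(o(G) + 47581) = √(1/(11 + 3*(-83)) + 47581) = √(1/(11 - 249) + 47581) = √(1/(-238) + 47581) = √(-1/238 + 47581) = √(11324277/238) = 3*√299464214/238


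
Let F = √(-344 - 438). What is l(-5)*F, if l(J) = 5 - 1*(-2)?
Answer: 7*I*√782 ≈ 195.75*I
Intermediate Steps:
F = I*√782 (F = √(-782) = I*√782 ≈ 27.964*I)
l(J) = 7 (l(J) = 5 + 2 = 7)
l(-5)*F = 7*(I*√782) = 7*I*√782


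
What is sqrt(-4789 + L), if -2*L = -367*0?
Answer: I*sqrt(4789) ≈ 69.203*I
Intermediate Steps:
L = 0 (L = -(-367)*0/2 = -1/2*0 = 0)
sqrt(-4789 + L) = sqrt(-4789 + 0) = sqrt(-4789) = I*sqrt(4789)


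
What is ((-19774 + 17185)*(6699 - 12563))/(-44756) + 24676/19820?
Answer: -18737548729/55441495 ≈ -337.97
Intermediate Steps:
((-19774 + 17185)*(6699 - 12563))/(-44756) + 24676/19820 = -2589*(-5864)*(-1/44756) + 24676*(1/19820) = 15181896*(-1/44756) + 6169/4955 = -3795474/11189 + 6169/4955 = -18737548729/55441495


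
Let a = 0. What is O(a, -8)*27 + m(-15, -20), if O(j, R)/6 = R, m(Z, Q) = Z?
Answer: -1311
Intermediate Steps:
O(j, R) = 6*R
O(a, -8)*27 + m(-15, -20) = (6*(-8))*27 - 15 = -48*27 - 15 = -1296 - 15 = -1311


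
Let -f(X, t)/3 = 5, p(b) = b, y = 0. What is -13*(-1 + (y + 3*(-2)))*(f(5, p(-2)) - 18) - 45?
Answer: -3048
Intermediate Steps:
f(X, t) = -15 (f(X, t) = -3*5 = -15)
-13*(-1 + (y + 3*(-2)))*(f(5, p(-2)) - 18) - 45 = -13*(-1 + (0 + 3*(-2)))*(-15 - 18) - 45 = -13*(-1 + (0 - 6))*(-33) - 45 = -13*(-1 - 6)*(-33) - 45 = -(-91)*(-33) - 45 = -13*231 - 45 = -3003 - 45 = -3048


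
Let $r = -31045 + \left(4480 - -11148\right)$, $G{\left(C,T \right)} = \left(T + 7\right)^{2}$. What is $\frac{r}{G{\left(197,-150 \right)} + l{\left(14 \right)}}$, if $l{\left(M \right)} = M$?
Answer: $- \frac{5139}{6821} \approx -0.75341$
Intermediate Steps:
$G{\left(C,T \right)} = \left(7 + T\right)^{2}$
$r = -15417$ ($r = -31045 + \left(4480 + 11148\right) = -31045 + 15628 = -15417$)
$\frac{r}{G{\left(197,-150 \right)} + l{\left(14 \right)}} = - \frac{15417}{\left(7 - 150\right)^{2} + 14} = - \frac{15417}{\left(-143\right)^{2} + 14} = - \frac{15417}{20449 + 14} = - \frac{15417}{20463} = \left(-15417\right) \frac{1}{20463} = - \frac{5139}{6821}$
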